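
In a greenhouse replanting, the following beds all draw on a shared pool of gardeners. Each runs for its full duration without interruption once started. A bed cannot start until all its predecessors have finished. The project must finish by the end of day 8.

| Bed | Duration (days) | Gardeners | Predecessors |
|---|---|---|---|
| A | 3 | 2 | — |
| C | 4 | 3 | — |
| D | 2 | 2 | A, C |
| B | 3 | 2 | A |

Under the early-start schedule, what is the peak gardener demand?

5

Early-start schedule: A@1, C@1, D@5, B@4.
Load per day: day 1: 5, day 2: 5, day 3: 5, day 4: 5, day 5: 4, day 6: 4, day 7: 0, day 8: 0.
Peak is 5.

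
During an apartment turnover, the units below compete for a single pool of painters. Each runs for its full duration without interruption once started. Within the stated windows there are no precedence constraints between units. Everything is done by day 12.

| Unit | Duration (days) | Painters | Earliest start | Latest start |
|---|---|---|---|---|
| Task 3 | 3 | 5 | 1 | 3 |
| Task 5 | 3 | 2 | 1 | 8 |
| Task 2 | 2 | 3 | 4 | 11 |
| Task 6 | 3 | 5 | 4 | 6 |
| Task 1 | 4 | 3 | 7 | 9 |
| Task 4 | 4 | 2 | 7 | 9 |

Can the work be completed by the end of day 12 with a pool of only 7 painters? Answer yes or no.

yes

Schedule Task 3@1, Task 5@1, Task 2@4, Task 6@6, Task 1@9, Task 4@7: d1:7  d2:7  d3:7  d4:3  d5:3  d6:5  d7:7  d8:7  d9:5  d10:5  d11:3  d12:3 — peak 7 ≤ 7.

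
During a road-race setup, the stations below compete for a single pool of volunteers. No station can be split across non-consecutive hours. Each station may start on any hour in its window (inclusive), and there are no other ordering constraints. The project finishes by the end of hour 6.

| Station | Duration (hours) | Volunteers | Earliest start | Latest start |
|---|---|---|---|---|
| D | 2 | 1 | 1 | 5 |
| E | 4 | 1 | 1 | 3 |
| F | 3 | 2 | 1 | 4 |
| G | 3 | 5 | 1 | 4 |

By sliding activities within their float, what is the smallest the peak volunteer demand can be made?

6

Early-start (D@1, E@1, F@1, G@1) gives peak 9: h1:9  h2:9  h3:8  h4:1  h5:0  h6:0.
Shift G→4.
Schedule D@1, E@1, F@1, G@4: h1:4  h2:4  h3:3  h4:6  h5:5  h6:5 — peak 6.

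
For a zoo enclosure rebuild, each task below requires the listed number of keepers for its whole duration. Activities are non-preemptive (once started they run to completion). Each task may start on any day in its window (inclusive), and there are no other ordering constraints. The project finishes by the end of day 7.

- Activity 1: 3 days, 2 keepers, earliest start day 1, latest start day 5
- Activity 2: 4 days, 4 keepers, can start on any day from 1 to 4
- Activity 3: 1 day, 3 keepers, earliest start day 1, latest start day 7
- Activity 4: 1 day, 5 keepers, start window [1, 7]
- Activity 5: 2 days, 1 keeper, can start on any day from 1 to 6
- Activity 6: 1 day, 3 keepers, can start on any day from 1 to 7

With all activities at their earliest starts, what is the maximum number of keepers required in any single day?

Early-start schedule: Activity 1@1, Activity 2@1, Activity 3@1, Activity 4@1, Activity 5@1, Activity 6@1.
Load per day: day 1: 18, day 2: 7, day 3: 6, day 4: 4, day 5: 0, day 6: 0, day 7: 0.
Peak is 18.

18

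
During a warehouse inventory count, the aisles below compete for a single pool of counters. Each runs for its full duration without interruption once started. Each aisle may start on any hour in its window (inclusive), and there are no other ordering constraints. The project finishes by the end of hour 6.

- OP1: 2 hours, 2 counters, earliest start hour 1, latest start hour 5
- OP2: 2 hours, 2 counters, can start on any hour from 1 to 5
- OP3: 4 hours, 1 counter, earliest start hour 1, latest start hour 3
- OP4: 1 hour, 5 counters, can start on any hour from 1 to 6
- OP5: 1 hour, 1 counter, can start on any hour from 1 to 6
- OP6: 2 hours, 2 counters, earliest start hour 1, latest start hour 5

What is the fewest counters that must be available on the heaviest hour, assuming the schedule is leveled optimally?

Early-start (OP1@1, OP2@1, OP3@1, OP4@1, OP5@1, OP6@1) gives peak 13: h1:13  h2:7  h3:1  h4:1  h5:0  h6:0.
Shift OP4→5, OP5→3, OP6→3.
Schedule OP1@1, OP2@1, OP3@1, OP4@5, OP5@3, OP6@3: h1:5  h2:5  h3:4  h4:3  h5:5  h6:0 — peak 5.

5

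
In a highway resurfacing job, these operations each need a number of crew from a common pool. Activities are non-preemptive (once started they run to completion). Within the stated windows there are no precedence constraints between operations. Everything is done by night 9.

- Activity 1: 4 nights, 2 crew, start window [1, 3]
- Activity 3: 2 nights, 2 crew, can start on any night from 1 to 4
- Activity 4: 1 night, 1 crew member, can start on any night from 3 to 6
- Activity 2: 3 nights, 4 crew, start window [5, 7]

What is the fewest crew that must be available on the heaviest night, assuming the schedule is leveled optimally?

Schedule Activity 1@1, Activity 3@1, Activity 4@3, Activity 2@5: n1:4  n2:4  n3:3  n4:2  n5:4  n6:4  n7:4  n8:0  n9:0 — peak 4.

4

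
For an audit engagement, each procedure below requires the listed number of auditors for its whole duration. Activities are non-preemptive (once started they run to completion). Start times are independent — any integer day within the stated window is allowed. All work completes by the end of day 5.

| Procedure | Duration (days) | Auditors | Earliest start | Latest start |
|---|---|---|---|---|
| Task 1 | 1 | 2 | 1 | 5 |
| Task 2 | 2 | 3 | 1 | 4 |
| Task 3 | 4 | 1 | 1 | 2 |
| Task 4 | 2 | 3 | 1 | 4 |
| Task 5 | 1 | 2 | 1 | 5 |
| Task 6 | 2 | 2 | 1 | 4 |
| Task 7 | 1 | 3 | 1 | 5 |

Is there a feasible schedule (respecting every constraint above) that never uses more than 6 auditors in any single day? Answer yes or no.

yes

Schedule Task 1@1, Task 2@1, Task 3@1, Task 4@3, Task 5@2, Task 6@3, Task 7@5: d1:6  d2:6  d3:6  d4:6  d5:3 — peak 6 ≤ 6.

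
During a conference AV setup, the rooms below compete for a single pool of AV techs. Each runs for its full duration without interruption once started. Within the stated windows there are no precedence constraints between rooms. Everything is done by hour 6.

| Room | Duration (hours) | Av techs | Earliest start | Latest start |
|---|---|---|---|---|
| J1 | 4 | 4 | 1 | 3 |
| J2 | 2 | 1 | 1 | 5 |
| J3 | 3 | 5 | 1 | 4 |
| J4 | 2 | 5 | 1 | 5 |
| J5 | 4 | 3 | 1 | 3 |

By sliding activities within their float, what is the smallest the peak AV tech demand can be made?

12

Early-start (J1@1, J2@1, J3@1, J4@1, J5@1) gives peak 18: h1:18  h2:18  h3:12  h4:7  h5:0  h6:0.
Shift J4→4, J5→3.
Schedule J1@1, J2@1, J3@1, J4@4, J5@3: h1:10  h2:10  h3:12  h4:12  h5:8  h6:3 — peak 12.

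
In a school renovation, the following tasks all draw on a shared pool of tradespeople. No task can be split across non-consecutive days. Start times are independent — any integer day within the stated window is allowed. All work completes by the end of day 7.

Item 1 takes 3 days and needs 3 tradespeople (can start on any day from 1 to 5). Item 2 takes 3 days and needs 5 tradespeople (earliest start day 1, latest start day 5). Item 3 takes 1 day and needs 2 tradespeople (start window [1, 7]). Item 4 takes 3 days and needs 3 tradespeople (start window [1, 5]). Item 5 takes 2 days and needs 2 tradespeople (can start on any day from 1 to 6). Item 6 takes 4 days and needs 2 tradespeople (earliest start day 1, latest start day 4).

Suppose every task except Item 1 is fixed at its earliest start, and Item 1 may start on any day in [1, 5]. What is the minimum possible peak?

14

Item 1@1: d1:17  d2:15  d3:13  d4:2  d5:0  d6:0  d7:0 → peak 17
Item 1@2: d1:14  d2:15  d3:13  d4:5  d5:0  d6:0  d7:0 → peak 15
Item 1@3: d1:14  d2:12  d3:13  d4:5  d5:3  d6:0  d7:0 → peak 14
Item 1@4: d1:14  d2:12  d3:10  d4:5  d5:3  d6:3  d7:0 → peak 14
Item 1@5: d1:14  d2:12  d3:10  d4:2  d5:3  d6:3  d7:3 → peak 14
Best is Item 1@3, peak 14.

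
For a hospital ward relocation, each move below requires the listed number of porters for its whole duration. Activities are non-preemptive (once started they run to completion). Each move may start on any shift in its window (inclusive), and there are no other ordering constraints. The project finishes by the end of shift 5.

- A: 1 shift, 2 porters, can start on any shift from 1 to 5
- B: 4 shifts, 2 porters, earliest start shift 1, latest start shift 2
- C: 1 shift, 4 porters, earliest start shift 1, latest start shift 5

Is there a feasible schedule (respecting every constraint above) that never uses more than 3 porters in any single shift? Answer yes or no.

The minimum achievable peak is 4; 3 < 4, so no feasible schedule stays within the cap.

no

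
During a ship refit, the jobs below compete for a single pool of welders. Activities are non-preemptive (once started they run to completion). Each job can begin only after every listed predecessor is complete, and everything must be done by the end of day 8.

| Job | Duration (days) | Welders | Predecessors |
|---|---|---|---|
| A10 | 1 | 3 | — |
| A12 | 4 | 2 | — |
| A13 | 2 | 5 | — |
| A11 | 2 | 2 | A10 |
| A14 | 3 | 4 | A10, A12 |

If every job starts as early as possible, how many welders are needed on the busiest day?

Early-start schedule: A10@1, A12@1, A13@1, A11@2, A14@5.
Load per day: day 1: 10, day 2: 9, day 3: 4, day 4: 2, day 5: 4, day 6: 4, day 7: 4, day 8: 0.
Peak is 10.

10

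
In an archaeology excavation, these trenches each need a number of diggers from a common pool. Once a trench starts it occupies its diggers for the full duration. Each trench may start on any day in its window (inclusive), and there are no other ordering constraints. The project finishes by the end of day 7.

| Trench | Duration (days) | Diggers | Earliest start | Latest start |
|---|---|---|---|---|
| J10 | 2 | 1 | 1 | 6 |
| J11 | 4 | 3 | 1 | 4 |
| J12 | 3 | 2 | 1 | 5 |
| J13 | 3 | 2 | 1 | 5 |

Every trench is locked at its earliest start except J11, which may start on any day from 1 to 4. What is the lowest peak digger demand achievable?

5

J11@1: d1:8  d2:8  d3:7  d4:3  d5:0  d6:0  d7:0 → peak 8
J11@2: d1:5  d2:8  d3:7  d4:3  d5:3  d6:0  d7:0 → peak 8
J11@3: d1:5  d2:5  d3:7  d4:3  d5:3  d6:3  d7:0 → peak 7
J11@4: d1:5  d2:5  d3:4  d4:3  d5:3  d6:3  d7:3 → peak 5
Best is J11@4, peak 5.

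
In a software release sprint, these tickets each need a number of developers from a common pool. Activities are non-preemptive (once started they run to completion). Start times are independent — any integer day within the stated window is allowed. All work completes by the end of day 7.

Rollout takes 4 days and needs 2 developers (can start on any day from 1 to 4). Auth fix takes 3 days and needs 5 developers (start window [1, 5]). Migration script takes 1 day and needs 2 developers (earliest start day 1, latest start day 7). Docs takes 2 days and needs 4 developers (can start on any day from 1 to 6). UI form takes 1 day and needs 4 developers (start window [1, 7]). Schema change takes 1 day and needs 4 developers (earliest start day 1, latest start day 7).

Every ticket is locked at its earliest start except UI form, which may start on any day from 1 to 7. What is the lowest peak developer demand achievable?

UI form@1: d1:21  d2:11  d3:7  d4:2  d5:0  d6:0  d7:0 → peak 21
UI form@2: d1:17  d2:15  d3:7  d4:2  d5:0  d6:0  d7:0 → peak 17
UI form@3: d1:17  d2:11  d3:11  d4:2  d5:0  d6:0  d7:0 → peak 17
UI form@4: d1:17  d2:11  d3:7  d4:6  d5:0  d6:0  d7:0 → peak 17
UI form@5: d1:17  d2:11  d3:7  d4:2  d5:4  d6:0  d7:0 → peak 17
UI form@6: d1:17  d2:11  d3:7  d4:2  d5:0  d6:4  d7:0 → peak 17
UI form@7: d1:17  d2:11  d3:7  d4:2  d5:0  d6:0  d7:4 → peak 17
Best is UI form@2, peak 17.

17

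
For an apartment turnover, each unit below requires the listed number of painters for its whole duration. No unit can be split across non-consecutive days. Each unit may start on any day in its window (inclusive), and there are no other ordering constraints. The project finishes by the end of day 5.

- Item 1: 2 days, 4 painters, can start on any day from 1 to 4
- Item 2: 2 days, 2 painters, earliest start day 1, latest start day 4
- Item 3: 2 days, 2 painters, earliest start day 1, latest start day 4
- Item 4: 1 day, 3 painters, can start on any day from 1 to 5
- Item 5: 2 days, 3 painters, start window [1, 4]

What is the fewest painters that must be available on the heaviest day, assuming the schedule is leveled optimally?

Early-start (Item 1@1, Item 2@1, Item 3@1, Item 4@1, Item 5@1) gives peak 14: d1:14  d2:11  d3:0  d4:0  d5:0.
Shift Item 3→3, Item 4→3, Item 5→4.
Schedule Item 1@1, Item 2@1, Item 3@3, Item 4@3, Item 5@4: d1:6  d2:6  d3:5  d4:5  d5:3 — peak 6.

6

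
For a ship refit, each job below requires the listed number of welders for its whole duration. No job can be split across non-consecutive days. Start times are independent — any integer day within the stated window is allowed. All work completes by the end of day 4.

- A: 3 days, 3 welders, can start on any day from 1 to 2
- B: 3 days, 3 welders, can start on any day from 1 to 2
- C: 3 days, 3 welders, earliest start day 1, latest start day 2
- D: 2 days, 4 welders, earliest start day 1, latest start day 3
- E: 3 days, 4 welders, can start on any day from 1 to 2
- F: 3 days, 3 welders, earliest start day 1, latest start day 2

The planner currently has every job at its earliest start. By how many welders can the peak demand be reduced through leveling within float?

0

Early-start peak: d1:20  d2:20  d3:16  d4:0 ⇒ 20.
Leveled (A@1, B@1, C@1, D@1, E@1, F@1): d1:20  d2:20  d3:16  d4:0 ⇒ 20.
Reduction 20 − 20 = 0.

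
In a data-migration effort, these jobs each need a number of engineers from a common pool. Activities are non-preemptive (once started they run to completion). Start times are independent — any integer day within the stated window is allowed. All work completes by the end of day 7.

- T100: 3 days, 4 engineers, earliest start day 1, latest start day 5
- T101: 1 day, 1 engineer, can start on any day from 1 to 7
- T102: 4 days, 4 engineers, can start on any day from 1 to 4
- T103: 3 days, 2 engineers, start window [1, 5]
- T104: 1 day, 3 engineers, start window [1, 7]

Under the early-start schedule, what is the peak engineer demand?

Early-start schedule: T100@1, T101@1, T102@1, T103@1, T104@1.
Load per day: day 1: 14, day 2: 10, day 3: 10, day 4: 4, day 5: 0, day 6: 0, day 7: 0.
Peak is 14.

14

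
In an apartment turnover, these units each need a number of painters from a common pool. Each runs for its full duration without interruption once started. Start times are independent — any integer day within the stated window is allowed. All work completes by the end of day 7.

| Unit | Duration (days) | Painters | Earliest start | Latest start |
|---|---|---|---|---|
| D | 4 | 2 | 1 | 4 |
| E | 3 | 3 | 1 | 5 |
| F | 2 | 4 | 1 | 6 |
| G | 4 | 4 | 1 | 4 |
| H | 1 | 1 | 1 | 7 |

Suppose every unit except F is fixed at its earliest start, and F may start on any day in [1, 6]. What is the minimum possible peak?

10

F@1: d1:14  d2:13  d3:9  d4:6  d5:0  d6:0  d7:0 → peak 14
F@2: d1:10  d2:13  d3:13  d4:6  d5:0  d6:0  d7:0 → peak 13
F@3: d1:10  d2:9  d3:13  d4:10  d5:0  d6:0  d7:0 → peak 13
F@4: d1:10  d2:9  d3:9  d4:10  d5:4  d6:0  d7:0 → peak 10
F@5: d1:10  d2:9  d3:9  d4:6  d5:4  d6:4  d7:0 → peak 10
F@6: d1:10  d2:9  d3:9  d4:6  d5:0  d6:4  d7:4 → peak 10
Best is F@4, peak 10.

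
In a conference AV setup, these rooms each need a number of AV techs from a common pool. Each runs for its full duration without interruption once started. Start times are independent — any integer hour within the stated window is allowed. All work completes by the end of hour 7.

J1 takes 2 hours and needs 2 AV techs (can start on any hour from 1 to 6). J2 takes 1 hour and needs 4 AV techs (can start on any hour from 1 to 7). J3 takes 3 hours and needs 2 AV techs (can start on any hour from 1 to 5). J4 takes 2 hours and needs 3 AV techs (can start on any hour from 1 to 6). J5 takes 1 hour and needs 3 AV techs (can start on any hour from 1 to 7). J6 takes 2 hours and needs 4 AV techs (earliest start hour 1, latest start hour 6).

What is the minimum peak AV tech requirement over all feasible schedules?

5

Early-start (J1@1, J2@1, J3@1, J4@1, J5@1, J6@1) gives peak 18: h1:18  h2:11  h3:2  h4:0  h5:0  h6:0  h7:0.
Shift J2→5, J3→2, J4→3, J6→6.
Schedule J1@1, J2@5, J3@2, J4@3, J5@1, J6@6: h1:5  h2:4  h3:5  h4:5  h5:4  h6:4  h7:4 — peak 5.
Total AV tech-hours = 31 over 7 hours ⇒ peak ≥ ⌈31/7⌉ = 5, so 5 is optimal.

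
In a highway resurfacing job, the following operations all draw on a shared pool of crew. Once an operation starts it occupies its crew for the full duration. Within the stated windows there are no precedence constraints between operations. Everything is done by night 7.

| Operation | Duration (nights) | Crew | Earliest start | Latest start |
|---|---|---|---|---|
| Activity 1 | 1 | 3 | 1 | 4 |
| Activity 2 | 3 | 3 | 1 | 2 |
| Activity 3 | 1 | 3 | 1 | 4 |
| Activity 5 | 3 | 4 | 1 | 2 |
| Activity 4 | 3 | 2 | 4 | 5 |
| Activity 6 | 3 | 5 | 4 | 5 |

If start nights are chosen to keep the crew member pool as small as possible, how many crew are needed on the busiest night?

7

Early-start (Activity 1@1, Activity 2@1, Activity 3@1, Activity 5@1, Activity 4@4, Activity 6@4) gives peak 13: n1:13  n2:7  n3:7  n4:7  n5:7  n6:7  n7:0.
Shift Activity 3→4, Activity 5→2, Activity 4→5, Activity 6→5.
Schedule Activity 1@1, Activity 2@1, Activity 3@4, Activity 5@2, Activity 4@5, Activity 6@5: n1:6  n2:7  n3:7  n4:7  n5:7  n6:7  n7:7 — peak 7.
Total crew member-nights = 48 over 7 nights ⇒ peak ≥ ⌈48/7⌉ = 7, so 7 is optimal.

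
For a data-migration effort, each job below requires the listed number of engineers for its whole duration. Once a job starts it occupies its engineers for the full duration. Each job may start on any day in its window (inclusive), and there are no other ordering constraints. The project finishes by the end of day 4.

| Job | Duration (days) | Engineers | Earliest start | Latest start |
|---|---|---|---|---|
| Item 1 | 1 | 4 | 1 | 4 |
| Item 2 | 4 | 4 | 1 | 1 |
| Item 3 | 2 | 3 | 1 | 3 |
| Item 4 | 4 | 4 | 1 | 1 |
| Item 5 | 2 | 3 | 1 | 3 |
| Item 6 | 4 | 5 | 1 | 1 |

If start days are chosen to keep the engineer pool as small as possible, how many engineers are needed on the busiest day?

19

Early-start (Item 1@1, Item 2@1, Item 3@1, Item 4@1, Item 5@1, Item 6@1) gives peak 23: d1:23  d2:19  d3:13  d4:13.
Shift Item 3→2, Item 5→2.
Schedule Item 1@1, Item 2@1, Item 3@2, Item 4@1, Item 5@2, Item 6@1: d1:17  d2:19  d3:19  d4:13 — peak 19.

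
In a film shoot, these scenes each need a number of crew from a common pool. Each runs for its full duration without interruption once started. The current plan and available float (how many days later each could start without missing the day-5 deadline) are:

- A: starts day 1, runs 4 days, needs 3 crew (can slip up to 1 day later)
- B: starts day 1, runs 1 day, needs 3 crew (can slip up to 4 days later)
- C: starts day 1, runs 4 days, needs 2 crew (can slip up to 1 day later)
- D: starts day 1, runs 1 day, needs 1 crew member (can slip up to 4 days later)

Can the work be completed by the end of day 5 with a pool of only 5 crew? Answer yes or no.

yes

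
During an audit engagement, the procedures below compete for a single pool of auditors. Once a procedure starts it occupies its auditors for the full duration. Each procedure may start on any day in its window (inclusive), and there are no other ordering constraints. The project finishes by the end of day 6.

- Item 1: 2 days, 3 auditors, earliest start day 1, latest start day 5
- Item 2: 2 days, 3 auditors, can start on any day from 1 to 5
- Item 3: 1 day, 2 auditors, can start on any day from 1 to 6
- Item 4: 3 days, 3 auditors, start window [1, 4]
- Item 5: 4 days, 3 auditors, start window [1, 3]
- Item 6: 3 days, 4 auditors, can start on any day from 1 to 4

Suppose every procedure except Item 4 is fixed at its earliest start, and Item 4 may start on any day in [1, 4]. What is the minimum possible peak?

Item 4@1: d1:18  d2:16  d3:10  d4:3  d5:0  d6:0 → peak 18
Item 4@2: d1:15  d2:16  d3:10  d4:6  d5:0  d6:0 → peak 16
Item 4@3: d1:15  d2:13  d3:10  d4:6  d5:3  d6:0 → peak 15
Item 4@4: d1:15  d2:13  d3:7  d4:6  d5:3  d6:3 → peak 15
Best is Item 4@3, peak 15.

15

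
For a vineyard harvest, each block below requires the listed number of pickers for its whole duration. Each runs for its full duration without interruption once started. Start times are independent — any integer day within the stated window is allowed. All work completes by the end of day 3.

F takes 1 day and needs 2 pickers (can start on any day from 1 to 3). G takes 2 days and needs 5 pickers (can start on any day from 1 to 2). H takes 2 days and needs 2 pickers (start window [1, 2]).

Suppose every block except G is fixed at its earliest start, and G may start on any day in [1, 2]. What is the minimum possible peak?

7

G@1: d1:9  d2:7  d3:0 → peak 9
G@2: d1:4  d2:7  d3:5 → peak 7
Best is G@2, peak 7.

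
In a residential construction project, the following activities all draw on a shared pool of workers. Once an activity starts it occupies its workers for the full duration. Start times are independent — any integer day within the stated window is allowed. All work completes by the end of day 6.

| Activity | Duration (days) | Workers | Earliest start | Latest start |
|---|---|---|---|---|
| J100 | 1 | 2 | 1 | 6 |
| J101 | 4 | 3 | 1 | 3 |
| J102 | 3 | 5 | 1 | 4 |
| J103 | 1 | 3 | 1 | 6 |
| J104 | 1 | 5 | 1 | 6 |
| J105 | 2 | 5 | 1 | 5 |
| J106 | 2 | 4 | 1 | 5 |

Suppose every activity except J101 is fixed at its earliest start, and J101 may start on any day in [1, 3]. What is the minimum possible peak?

24

J101@1: d1:27  d2:17  d3:8  d4:3  d5:0  d6:0 → peak 27
J101@2: d1:24  d2:17  d3:8  d4:3  d5:3  d6:0 → peak 24
J101@3: d1:24  d2:14  d3:8  d4:3  d5:3  d6:3 → peak 24
Best is J101@2, peak 24.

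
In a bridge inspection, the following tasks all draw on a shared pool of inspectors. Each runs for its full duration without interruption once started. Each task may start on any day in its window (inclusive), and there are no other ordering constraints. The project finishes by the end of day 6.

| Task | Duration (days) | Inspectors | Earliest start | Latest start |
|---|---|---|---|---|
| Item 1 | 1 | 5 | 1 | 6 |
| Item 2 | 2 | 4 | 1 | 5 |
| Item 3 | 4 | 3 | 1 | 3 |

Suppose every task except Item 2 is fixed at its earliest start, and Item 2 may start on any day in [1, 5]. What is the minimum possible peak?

8

Item 2@1: d1:12  d2:7  d3:3  d4:3  d5:0  d6:0 → peak 12
Item 2@2: d1:8  d2:7  d3:7  d4:3  d5:0  d6:0 → peak 8
Item 2@3: d1:8  d2:3  d3:7  d4:7  d5:0  d6:0 → peak 8
Item 2@4: d1:8  d2:3  d3:3  d4:7  d5:4  d6:0 → peak 8
Item 2@5: d1:8  d2:3  d3:3  d4:3  d5:4  d6:4 → peak 8
Best is Item 2@2, peak 8.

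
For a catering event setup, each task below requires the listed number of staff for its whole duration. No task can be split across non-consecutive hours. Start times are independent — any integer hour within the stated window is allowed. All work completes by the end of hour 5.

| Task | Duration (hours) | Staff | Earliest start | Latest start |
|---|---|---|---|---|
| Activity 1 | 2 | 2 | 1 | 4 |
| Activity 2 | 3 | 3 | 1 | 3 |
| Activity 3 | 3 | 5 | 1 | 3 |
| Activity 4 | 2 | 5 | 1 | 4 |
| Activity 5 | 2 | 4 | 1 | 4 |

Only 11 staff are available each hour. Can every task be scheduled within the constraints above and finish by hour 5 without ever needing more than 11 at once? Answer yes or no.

yes

Schedule Activity 1@1, Activity 2@1, Activity 3@1, Activity 4@4, Activity 5@4: h1:10  h2:10  h3:8  h4:9  h5:9 — peak 10 ≤ 11.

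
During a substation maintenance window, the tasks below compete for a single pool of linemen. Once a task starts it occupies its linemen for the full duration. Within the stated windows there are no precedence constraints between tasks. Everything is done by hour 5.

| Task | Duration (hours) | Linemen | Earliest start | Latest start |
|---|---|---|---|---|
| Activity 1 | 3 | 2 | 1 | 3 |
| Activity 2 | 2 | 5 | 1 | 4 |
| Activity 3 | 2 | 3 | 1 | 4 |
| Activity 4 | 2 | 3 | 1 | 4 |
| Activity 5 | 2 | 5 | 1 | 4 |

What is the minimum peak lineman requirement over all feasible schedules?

10

Early-start (Activity 1@1, Activity 2@1, Activity 3@1, Activity 4@1, Activity 5@1) gives peak 18: h1:18  h2:18  h3:2  h4:0  h5:0.
Shift Activity 4→3, Activity 5→3.
Schedule Activity 1@1, Activity 2@1, Activity 3@1, Activity 4@3, Activity 5@3: h1:10  h2:10  h3:10  h4:8  h5:0 — peak 10.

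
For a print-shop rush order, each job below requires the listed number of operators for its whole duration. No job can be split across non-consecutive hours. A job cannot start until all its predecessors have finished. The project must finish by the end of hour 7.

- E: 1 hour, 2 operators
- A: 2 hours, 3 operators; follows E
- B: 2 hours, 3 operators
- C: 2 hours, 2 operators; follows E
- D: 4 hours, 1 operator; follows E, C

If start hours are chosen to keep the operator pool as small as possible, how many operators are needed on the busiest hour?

Early-start (E@1, A@2, B@1, C@2, D@4) gives peak 8: h1:5  h2:8  h3:5  h4:1  h5:1  h6:1  h7:1.
Shift A→4, B→6.
Schedule E@1, A@4, B@6, C@2, D@4: h1:2  h2:2  h3:2  h4:4  h5:4  h6:4  h7:4 — peak 4.
Total operator-hours = 22 over 7 hours ⇒ peak ≥ ⌈22/7⌉ = 4, so 4 is optimal.

4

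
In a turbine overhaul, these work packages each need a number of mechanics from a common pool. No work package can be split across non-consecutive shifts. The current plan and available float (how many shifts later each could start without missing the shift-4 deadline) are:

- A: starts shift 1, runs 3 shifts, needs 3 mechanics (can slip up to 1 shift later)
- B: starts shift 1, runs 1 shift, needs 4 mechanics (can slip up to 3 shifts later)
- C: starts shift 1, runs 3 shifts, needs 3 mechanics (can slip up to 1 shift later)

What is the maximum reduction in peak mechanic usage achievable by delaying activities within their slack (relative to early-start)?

Early-start peak: s1:10  s2:6  s3:6  s4:0 ⇒ 10.
Leveled (A@1, B@4, C@1): s1:6  s2:6  s3:6  s4:4 ⇒ 6.
Reduction 10 − 6 = 4.

4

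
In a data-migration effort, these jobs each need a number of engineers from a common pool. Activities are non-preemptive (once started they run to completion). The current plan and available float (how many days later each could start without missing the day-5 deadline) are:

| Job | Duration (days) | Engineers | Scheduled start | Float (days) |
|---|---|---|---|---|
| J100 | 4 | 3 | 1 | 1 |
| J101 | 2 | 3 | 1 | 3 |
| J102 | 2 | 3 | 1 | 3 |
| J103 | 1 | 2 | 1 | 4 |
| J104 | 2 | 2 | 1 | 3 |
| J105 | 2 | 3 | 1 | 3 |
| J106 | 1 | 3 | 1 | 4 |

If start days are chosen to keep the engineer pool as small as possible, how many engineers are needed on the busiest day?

Early-start (J100@1, J101@1, J102@1, J103@1, J104@1, J105@1, J106@1) gives peak 19: d1:19  d2:14  d3:3  d4:3  d5:0.
Shift J103→3, J104→3, J105→4, J106→5.
Schedule J100@1, J101@1, J102@1, J103@3, J104@3, J105@4, J106@5: d1:9  d2:9  d3:7  d4:8  d5:6 — peak 9.

9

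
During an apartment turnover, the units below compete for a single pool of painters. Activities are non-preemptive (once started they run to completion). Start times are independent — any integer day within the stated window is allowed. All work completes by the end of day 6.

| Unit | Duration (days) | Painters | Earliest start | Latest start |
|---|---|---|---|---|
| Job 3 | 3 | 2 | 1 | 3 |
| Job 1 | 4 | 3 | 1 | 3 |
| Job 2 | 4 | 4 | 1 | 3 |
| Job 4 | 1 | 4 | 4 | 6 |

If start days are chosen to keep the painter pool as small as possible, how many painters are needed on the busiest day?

Early-start (Job 3@1, Job 1@1, Job 2@1, Job 4@4) gives peak 11: d1:9  d2:9  d3:9  d4:11  d5:0  d6:0.
Shift Job 4→5.
Schedule Job 3@1, Job 1@1, Job 2@1, Job 4@5: d1:9  d2:9  d3:9  d4:7  d5:4  d6:0 — peak 9.

9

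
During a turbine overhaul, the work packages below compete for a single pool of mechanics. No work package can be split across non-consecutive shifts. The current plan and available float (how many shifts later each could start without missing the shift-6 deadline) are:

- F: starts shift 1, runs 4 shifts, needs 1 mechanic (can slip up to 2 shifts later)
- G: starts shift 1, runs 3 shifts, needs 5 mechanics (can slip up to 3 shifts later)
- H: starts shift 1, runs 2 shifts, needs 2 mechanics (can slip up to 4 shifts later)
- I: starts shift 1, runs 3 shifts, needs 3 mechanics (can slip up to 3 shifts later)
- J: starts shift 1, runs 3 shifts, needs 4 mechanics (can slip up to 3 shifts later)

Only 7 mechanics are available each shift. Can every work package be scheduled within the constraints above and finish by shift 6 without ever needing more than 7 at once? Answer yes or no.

no

Total mechanic-shifts = 44; over 6 shifts the average is 44/6 > 7, so some shift must exceed 7.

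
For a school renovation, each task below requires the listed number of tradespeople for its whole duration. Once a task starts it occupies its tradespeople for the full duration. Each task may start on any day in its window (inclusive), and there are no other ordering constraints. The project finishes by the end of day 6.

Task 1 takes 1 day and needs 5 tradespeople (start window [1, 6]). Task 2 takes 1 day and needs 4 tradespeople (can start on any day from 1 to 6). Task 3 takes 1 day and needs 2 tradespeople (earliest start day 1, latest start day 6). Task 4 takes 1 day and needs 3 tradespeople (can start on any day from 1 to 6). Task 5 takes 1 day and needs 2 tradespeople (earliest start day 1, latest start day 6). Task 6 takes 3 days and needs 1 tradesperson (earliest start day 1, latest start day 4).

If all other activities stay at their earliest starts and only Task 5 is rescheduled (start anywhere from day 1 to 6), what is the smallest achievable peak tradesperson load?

15

Task 5@1: d1:17  d2:1  d3:1  d4:0  d5:0  d6:0 → peak 17
Task 5@2: d1:15  d2:3  d3:1  d4:0  d5:0  d6:0 → peak 15
Task 5@3: d1:15  d2:1  d3:3  d4:0  d5:0  d6:0 → peak 15
Task 5@4: d1:15  d2:1  d3:1  d4:2  d5:0  d6:0 → peak 15
Task 5@5: d1:15  d2:1  d3:1  d4:0  d5:2  d6:0 → peak 15
Task 5@6: d1:15  d2:1  d3:1  d4:0  d5:0  d6:2 → peak 15
Best is Task 5@2, peak 15.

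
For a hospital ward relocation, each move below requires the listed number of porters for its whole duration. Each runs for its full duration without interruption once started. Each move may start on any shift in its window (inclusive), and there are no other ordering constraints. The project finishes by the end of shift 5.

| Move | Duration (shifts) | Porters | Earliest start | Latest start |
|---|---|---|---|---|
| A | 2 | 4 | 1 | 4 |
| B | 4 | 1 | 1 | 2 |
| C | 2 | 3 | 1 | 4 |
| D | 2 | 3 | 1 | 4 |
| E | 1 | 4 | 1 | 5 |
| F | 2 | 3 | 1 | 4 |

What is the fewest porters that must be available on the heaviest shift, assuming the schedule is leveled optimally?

8

Early-start (A@1, B@1, C@1, D@1, E@1, F@1) gives peak 18: s1:18  s2:14  s3:1  s4:1  s5:0.
Shift D→3, E→3, F→4.
Schedule A@1, B@1, C@1, D@3, E@3, F@4: s1:8  s2:8  s3:8  s4:7  s5:3 — peak 8.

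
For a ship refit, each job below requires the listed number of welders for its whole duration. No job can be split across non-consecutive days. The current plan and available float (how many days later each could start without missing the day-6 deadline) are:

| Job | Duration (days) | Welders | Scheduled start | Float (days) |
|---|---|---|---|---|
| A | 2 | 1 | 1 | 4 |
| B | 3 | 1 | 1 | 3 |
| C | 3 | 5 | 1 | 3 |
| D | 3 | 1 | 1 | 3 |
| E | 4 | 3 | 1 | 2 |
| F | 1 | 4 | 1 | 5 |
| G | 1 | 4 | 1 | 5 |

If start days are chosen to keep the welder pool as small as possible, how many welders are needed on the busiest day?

8

Early-start (A@1, B@1, C@1, D@1, E@1, F@1, G@1) gives peak 19: d1:19  d2:11  d3:10  d4:3  d5:0  d6:0.
Shift C→4, E→3, G→2.
Schedule A@1, B@1, C@4, D@1, E@3, F@1, G@2: d1:7  d2:7  d3:5  d4:8  d5:8  d6:8 — peak 8.
Total welder-days = 43 over 6 days ⇒ peak ≥ ⌈43/6⌉ = 8, so 8 is optimal.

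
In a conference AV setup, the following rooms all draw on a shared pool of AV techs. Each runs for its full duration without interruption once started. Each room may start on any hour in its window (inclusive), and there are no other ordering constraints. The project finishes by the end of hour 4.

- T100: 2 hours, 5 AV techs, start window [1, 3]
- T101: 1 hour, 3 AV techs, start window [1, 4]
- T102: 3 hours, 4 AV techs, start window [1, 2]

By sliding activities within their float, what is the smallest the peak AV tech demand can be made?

Early-start (T100@1, T101@1, T102@1) gives peak 12: h1:12  h2:9  h3:4  h4:0.
Shift T102→2.
Schedule T100@1, T101@1, T102@2: h1:8  h2:9  h3:4  h4:4 — peak 9.
No arrangement of the 24 feasible schedules does better.

9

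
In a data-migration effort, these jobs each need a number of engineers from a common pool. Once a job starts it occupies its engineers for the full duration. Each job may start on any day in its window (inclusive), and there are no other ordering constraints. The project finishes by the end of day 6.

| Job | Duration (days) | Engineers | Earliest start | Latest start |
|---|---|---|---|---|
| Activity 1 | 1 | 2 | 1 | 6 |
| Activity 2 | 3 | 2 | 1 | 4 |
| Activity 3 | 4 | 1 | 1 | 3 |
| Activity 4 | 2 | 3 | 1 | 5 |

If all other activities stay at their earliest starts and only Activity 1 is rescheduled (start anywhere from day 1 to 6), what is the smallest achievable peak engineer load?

6

Activity 1@1: d1:8  d2:6  d3:3  d4:1  d5:0  d6:0 → peak 8
Activity 1@2: d1:6  d2:8  d3:3  d4:1  d5:0  d6:0 → peak 8
Activity 1@3: d1:6  d2:6  d3:5  d4:1  d5:0  d6:0 → peak 6
Activity 1@4: d1:6  d2:6  d3:3  d4:3  d5:0  d6:0 → peak 6
Activity 1@5: d1:6  d2:6  d3:3  d4:1  d5:2  d6:0 → peak 6
Activity 1@6: d1:6  d2:6  d3:3  d4:1  d5:0  d6:2 → peak 6
Best is Activity 1@3, peak 6.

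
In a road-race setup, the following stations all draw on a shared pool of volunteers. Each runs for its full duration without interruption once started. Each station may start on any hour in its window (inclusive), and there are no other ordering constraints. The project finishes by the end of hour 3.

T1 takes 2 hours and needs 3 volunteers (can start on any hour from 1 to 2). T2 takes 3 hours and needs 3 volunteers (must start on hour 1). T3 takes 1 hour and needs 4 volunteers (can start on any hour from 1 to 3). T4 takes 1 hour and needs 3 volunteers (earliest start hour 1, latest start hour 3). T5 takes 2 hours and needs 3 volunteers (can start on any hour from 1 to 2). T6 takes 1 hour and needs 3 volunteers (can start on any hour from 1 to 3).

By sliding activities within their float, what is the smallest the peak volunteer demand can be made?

Early-start (T1@1, T2@1, T3@1, T4@1, T5@1, T6@1) gives peak 19: h1:19  h2:9  h3:3.
Shift T4→2, T5→2, T6→3.
Schedule T1@1, T2@1, T3@1, T4@2, T5@2, T6@3: h1:10  h2:12  h3:9 — peak 12.

12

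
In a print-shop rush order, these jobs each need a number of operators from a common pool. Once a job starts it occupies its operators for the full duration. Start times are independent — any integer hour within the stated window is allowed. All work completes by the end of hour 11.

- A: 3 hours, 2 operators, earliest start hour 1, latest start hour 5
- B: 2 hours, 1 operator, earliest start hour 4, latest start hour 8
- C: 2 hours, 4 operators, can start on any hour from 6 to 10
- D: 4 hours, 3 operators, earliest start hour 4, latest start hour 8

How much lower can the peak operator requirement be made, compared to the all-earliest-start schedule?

3

Early-start peak: h1:2  h2:2  h3:2  h4:4  h5:4  h6:7  h7:7  h8:0  h9:0  h10:0  h11:0 ⇒ 7.
Leveled (A@1, B@4, C@6, D@8): h1:2  h2:2  h3:2  h4:1  h5:1  h6:4  h7:4  h8:3  h9:3  h10:3  h11:3 ⇒ 4.
Reduction 7 − 4 = 3.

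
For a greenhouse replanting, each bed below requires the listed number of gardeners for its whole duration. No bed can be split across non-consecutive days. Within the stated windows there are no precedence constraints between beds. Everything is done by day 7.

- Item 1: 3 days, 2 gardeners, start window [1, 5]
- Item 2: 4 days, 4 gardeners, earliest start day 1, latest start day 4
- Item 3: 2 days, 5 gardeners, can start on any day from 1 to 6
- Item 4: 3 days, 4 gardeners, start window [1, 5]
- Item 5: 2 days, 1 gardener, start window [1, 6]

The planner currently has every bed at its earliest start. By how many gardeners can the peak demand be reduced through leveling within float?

Early-start peak: d1:16  d2:16  d3:10  d4:4  d5:0  d6:0  d7:0 ⇒ 16.
Leveled (Item 1@1, Item 2@3, Item 3@1, Item 4@4, Item 5@1): d1:8  d2:8  d3:6  d4:8  d5:8  d6:8  d7:0 ⇒ 8.
Reduction 16 − 8 = 8.

8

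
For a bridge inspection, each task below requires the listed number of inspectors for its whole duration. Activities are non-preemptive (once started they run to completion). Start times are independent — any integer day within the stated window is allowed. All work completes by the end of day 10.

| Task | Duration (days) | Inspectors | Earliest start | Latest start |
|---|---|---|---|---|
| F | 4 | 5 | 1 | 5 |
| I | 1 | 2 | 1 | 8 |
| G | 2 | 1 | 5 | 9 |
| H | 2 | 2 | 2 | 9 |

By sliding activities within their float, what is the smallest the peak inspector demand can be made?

5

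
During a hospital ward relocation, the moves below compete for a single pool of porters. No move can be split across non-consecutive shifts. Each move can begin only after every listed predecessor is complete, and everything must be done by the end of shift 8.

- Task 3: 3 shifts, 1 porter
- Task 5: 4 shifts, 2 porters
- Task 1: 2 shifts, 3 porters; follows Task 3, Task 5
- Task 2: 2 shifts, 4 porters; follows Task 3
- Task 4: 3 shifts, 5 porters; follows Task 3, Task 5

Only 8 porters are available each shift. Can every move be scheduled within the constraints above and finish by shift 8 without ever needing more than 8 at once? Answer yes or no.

Schedule Task 3@1, Task 5@1, Task 1@5, Task 2@4, Task 4@6: s1:3  s2:3  s3:3  s4:6  s5:7  s6:8  s7:5  s8:5 — peak 8 ≤ 8.

yes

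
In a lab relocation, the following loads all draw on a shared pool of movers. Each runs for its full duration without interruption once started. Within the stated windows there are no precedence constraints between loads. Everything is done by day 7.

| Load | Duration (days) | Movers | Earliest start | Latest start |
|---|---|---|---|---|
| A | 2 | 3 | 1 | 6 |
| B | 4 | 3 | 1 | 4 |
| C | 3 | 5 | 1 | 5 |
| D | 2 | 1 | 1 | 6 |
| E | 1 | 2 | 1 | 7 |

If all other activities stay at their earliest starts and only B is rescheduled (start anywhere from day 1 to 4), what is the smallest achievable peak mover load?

11

B@1: d1:14  d2:12  d3:8  d4:3  d5:0  d6:0  d7:0 → peak 14
B@2: d1:11  d2:12  d3:8  d4:3  d5:3  d6:0  d7:0 → peak 12
B@3: d1:11  d2:9  d3:8  d4:3  d5:3  d6:3  d7:0 → peak 11
B@4: d1:11  d2:9  d3:5  d4:3  d5:3  d6:3  d7:3 → peak 11
Best is B@3, peak 11.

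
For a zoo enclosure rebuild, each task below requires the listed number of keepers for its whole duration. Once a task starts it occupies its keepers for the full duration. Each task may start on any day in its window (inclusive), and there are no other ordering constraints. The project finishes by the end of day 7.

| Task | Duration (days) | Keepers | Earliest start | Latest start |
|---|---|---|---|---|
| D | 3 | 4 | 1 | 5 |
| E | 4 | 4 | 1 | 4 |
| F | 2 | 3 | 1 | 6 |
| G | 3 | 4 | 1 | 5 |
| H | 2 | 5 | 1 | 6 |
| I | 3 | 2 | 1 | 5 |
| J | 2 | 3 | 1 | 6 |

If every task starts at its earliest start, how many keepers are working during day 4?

At early start, day 4 has: E.
Demand: 4 = 4.

4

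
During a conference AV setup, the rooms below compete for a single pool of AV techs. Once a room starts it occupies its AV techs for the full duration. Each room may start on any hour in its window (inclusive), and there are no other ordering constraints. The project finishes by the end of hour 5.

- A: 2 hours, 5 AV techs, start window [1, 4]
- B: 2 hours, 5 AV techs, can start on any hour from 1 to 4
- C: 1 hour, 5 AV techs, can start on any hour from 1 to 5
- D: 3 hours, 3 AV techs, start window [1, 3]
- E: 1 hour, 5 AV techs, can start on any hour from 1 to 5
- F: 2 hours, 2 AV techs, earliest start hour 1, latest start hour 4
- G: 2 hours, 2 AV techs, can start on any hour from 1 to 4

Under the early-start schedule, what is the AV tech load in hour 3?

3

At early start, hour 3 has: D.
Demand: 3 = 3.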